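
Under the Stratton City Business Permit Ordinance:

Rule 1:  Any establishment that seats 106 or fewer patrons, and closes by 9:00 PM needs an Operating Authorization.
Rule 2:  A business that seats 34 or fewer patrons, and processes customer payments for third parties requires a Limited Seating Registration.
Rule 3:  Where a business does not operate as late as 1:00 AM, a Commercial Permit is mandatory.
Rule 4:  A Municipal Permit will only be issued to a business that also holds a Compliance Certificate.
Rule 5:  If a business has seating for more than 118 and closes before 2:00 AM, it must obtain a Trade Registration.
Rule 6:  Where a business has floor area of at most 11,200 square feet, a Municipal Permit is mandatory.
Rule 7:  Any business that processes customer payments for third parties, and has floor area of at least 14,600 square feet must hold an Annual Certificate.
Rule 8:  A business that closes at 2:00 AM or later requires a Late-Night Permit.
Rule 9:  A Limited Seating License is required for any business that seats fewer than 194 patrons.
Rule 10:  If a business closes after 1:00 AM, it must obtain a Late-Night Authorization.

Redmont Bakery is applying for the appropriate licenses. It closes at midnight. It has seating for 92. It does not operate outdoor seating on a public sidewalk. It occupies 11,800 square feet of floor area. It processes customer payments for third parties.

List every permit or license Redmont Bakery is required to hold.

Rule 1: seating 92 ≤ 106; closes midnight, after 9:00 PM → Operating Authorization not required.
Rule 2: seating 92 > 34; processes customer payments for third parties → Limited Seating Registration not required.
Rule 3: closes midnight, at/before 1:00 AM → Commercial Permit required.
Rule 4: Municipal Permit is not required → no effect.
Rule 5: seating 92 ≤ 118; closes midnight, at/before 2:00 AM → Trade Registration not required.
Rule 6: floor area 11,800 square feet > 11,200 square feet → Municipal Permit not required.
Rule 7: processes customer payments for third parties; floor area 11,800 square feet < 14,600 square feet → Annual Certificate not required.
Rule 8: closes midnight, at/before 2:00 AM → Late-Night Permit not required.
Rule 9: seating 92 < 194 → Limited Seating License required.
Rule 10: closes midnight, at/before 1:00 AM → Late-Night Authorization not required.

Commercial Permit, Limited Seating License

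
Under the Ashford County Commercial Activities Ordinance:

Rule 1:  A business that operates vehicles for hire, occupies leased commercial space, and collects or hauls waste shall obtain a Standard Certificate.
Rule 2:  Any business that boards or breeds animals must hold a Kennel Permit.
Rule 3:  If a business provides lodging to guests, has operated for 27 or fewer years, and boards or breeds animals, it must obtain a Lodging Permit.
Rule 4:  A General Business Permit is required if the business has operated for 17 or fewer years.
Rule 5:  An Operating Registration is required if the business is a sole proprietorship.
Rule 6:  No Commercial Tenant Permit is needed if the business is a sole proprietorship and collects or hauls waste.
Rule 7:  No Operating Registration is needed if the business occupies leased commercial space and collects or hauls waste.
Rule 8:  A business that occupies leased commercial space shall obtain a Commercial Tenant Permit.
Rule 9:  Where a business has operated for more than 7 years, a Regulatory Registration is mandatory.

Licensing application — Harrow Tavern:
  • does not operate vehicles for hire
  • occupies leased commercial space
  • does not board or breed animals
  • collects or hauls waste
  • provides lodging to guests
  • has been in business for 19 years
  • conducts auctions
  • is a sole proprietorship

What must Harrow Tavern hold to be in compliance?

Rule 1: does not operate vehicles for hire; occupies leased commercial space; collects or hauls waste → Standard Certificate not required.
Rule 2: does not board or breed animals → Kennel Permit not required.
Rule 3: provides lodging to guests; years in business 19 ≤ 27; does not board or breed animals → Lodging Permit not required.
Rule 4: years in business 19 > 17 → General Business Permit not required.
Rule 5: is a sole proprietorship → Operating Registration required.
Rule 6: is a sole proprietorship; collects or hauls waste → exempt from Commercial Tenant Permit.
Rule 7: occupies leased commercial space; collects or hauls waste → exempt from Operating Registration.
Rule 8: occupies leased commercial space → Commercial Tenant Permit required.
Rule 9: years in business 19 > 7 → Regulatory Registration required.

Regulatory Registration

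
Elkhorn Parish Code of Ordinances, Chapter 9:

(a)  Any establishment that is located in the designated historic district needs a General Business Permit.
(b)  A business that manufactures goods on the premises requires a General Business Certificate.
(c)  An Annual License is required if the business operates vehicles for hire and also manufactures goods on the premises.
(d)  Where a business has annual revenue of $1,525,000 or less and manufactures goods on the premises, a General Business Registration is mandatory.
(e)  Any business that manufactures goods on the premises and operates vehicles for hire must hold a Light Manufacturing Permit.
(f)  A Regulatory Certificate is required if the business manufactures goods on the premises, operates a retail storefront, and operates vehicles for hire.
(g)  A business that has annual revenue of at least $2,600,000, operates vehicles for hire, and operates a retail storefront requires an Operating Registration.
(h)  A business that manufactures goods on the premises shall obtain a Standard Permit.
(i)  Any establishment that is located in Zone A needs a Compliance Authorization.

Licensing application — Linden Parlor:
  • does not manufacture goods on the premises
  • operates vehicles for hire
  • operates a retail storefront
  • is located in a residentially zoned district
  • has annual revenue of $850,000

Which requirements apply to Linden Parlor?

(a) is located in a residentially zoned district (not: is located in the designated historic district) → General Business Permit not required.
(b) does not manufacture goods on the premises → General Business Certificate not required.
(c) operates vehicles for hire; does not manufacture goods on the premises → Annual License not required.
(d) revenue $850,000 ≤ $1,525,000; does not manufacture goods on the premises → General Business Registration not required.
(e) does not manufacture goods on the premises; operates vehicles for hire → Light Manufacturing Permit not required.
(f) does not manufacture goods on the premises; operates a retail storefront; operates vehicles for hire → Regulatory Certificate not required.
(g) revenue $850,000 < $2,600,000; operates vehicles for hire; operates a retail storefront → Operating Registration not required.
(h) does not manufacture goods on the premises → Standard Permit not required.
(i) is located in a residentially zoned district (not: is located in Zone A) → Compliance Authorization not required.

None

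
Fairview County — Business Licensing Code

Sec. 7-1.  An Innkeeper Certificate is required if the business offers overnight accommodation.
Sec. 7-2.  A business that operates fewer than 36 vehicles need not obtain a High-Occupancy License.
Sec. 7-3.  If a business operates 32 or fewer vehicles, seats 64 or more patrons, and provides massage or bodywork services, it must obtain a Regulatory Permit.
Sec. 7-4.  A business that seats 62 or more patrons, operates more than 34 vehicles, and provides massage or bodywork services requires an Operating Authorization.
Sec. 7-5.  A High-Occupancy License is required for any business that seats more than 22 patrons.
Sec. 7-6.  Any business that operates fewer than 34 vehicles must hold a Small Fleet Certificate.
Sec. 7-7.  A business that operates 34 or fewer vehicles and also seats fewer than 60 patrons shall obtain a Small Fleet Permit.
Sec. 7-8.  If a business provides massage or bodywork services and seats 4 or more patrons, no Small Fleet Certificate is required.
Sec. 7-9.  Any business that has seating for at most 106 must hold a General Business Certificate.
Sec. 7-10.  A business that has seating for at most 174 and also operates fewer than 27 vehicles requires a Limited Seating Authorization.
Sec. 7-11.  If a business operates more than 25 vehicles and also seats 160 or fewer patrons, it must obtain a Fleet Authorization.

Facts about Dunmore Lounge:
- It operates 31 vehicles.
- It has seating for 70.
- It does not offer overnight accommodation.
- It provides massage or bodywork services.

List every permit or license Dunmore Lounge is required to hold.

Fleet Authorization, General Business Certificate, Regulatory Permit

Sec. 7-1. does not offer overnight accommodation → Innkeeper Certificate not required.
Sec. 7-2. vehicles 31 < 36 → exempt from High-Occupancy License.
Sec. 7-3. vehicles 31 ≤ 32; seating 70 ≥ 64; provides massage or bodywork services → Regulatory Permit required.
Sec. 7-4. seating 70 ≥ 62; vehicles 31 ≤ 34; provides massage or bodywork services → Operating Authorization not required.
Sec. 7-5. seating 70 > 22 → High-Occupancy License required.
Sec. 7-6. vehicles 31 < 34 → Small Fleet Certificate required.
Sec. 7-7. vehicles 31 ≤ 34; seating 70 ≥ 60 → Small Fleet Permit not required.
Sec. 7-8. provides massage or bodywork services; seating 70 ≥ 4 → exempt from Small Fleet Certificate.
Sec. 7-9. seating 70 ≤ 106 → General Business Certificate required.
Sec. 7-10. seating 70 ≤ 174; vehicles 31 ≥ 27 → Limited Seating Authorization not required.
Sec. 7-11. vehicles 31 > 25; seating 70 ≤ 160 → Fleet Authorization required.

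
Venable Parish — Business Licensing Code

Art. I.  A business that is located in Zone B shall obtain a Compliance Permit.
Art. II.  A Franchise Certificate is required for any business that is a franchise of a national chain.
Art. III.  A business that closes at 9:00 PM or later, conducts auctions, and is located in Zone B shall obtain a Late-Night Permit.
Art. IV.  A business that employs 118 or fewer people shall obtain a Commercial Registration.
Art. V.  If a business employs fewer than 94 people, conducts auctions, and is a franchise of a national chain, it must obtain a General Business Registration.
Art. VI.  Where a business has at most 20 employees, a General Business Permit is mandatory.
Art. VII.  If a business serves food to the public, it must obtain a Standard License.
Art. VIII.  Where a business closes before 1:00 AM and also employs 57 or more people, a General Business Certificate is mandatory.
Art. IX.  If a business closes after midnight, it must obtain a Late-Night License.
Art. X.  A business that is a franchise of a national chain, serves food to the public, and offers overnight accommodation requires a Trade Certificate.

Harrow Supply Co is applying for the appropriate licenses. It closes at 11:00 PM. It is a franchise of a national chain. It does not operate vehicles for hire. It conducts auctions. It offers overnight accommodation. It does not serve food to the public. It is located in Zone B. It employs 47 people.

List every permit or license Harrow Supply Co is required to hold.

Commercial Registration, Compliance Permit, Franchise Certificate, General Business Registration, Late-Night Permit

Art. I. is located in Zone B → Compliance Permit required.
Art. II. is a franchise of a national chain → Franchise Certificate required.
Art. III. closes 11:00 PM, after 9:00 PM; conducts auctions; is located in Zone B → Late-Night Permit required.
Art. IV. employees 47 ≤ 118 → Commercial Registration required.
Art. V. employees 47 < 94; conducts auctions; is a franchise of a national chain → General Business Registration required.
Art. VI. employees 47 > 20 → General Business Permit not required.
Art. VII. does not serve food to the public → Standard License not required.
Art. VIII. closes 11:00 PM, at/before 1:00 AM; employees 47 < 57 → General Business Certificate not required.
Art. IX. closes 11:00 PM, at/before midnight → Late-Night License not required.
Art. X. is a franchise of a national chain; does not serve food to the public; offers overnight accommodation → Trade Certificate not required.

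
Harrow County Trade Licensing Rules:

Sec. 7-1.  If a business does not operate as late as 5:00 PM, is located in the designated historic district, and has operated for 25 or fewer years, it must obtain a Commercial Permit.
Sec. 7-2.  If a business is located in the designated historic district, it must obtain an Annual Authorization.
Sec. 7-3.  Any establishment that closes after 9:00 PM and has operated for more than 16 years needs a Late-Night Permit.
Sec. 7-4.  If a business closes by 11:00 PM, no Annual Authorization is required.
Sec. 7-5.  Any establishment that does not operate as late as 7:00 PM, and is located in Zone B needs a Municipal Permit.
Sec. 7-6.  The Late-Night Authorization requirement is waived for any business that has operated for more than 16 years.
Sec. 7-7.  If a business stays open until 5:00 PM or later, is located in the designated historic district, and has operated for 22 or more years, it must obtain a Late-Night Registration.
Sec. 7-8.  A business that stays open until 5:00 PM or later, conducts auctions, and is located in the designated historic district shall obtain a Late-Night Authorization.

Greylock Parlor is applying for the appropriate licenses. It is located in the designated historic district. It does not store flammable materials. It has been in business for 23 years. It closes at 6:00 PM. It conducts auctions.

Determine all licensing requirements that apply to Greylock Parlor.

Late-Night Registration

Sec. 7-1. closes 6:00 PM, after 5:00 PM; is located in the designated historic district; years in business 23 ≤ 25 → Commercial Permit not required.
Sec. 7-2. is located in the designated historic district → Annual Authorization required.
Sec. 7-3. closes 6:00 PM, at/before 9:00 PM; years in business 23 > 16 → Late-Night Permit not required.
Sec. 7-4. closes 6:00 PM, at/before 11:00 PM → exempt from Annual Authorization.
Sec. 7-5. closes 6:00 PM, at/before 7:00 PM; is located in the designated historic district (not: is located in Zone B) → Municipal Permit not required.
Sec. 7-6. years in business 23 > 16 → exempt from Late-Night Authorization.
Sec. 7-7. closes 6:00 PM, after 5:00 PM; is located in the designated historic district; years in business 23 ≥ 22 → Late-Night Registration required.
Sec. 7-8. closes 6:00 PM, after 5:00 PM; conducts auctions; is located in the designated historic district → Late-Night Authorization required.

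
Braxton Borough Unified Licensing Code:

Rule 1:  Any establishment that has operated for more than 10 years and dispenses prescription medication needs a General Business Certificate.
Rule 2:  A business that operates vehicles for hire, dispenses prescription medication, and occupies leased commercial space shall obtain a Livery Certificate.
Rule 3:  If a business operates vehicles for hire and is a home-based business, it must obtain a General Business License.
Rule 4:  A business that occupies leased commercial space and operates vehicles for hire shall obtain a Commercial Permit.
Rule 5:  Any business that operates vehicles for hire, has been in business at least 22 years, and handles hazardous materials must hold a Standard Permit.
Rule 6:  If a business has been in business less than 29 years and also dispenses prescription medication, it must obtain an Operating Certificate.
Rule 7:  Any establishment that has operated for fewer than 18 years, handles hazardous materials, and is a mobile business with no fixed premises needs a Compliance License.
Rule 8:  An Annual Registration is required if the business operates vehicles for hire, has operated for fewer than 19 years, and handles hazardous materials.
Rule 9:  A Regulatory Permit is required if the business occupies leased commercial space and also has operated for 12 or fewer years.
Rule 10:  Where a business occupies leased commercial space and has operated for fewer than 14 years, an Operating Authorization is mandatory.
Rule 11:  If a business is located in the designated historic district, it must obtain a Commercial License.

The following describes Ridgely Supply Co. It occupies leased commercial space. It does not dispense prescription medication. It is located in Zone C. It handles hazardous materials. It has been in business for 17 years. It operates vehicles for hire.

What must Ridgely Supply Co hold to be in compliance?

Annual Registration, Commercial Permit

Rule 1: years in business 17 > 10; does not dispense prescription medication → General Business Certificate not required.
Rule 2: operates vehicles for hire; does not dispense prescription medication; occupies leased commercial space → Livery Certificate not required.
Rule 3: operates vehicles for hire; occupies leased commercial space (not: is a home-based business) → General Business License not required.
Rule 4: occupies leased commercial space; operates vehicles for hire → Commercial Permit required.
Rule 5: operates vehicles for hire; years in business 17 < 22; handles hazardous materials → Standard Permit not required.
Rule 6: years in business 17 < 29; does not dispense prescription medication → Operating Certificate not required.
Rule 7: years in business 17 < 18; handles hazardous materials; occupies leased commercial space (not: is a mobile business with no fixed premises) → Compliance License not required.
Rule 8: operates vehicles for hire; years in business 17 < 19; handles hazardous materials → Annual Registration required.
Rule 9: occupies leased commercial space; years in business 17 > 12 → Regulatory Permit not required.
Rule 10: occupies leased commercial space; years in business 17 ≥ 14 → Operating Authorization not required.
Rule 11: is located in Zone C (not: is located in the designated historic district) → Commercial License not required.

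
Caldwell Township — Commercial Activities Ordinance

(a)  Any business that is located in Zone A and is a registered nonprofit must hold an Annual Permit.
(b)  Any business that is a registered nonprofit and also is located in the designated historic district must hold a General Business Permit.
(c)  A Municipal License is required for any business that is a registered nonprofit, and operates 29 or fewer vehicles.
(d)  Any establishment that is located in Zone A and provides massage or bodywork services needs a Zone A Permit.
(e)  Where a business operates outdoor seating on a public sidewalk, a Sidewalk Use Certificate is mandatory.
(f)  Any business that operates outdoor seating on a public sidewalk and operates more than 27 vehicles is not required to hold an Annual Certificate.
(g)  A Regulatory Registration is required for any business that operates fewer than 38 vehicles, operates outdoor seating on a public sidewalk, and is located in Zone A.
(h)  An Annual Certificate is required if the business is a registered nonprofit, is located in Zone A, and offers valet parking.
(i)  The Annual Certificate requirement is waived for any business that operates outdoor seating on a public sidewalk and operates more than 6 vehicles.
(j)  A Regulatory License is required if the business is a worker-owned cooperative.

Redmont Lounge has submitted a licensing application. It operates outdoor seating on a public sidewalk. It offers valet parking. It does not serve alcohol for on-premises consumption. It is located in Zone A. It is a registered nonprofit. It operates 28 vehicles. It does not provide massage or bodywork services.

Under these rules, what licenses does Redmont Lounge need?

Annual Permit, Municipal License, Regulatory Registration, Sidewalk Use Certificate

(a) is located in Zone A; is a registered nonprofit → Annual Permit required.
(b) is a registered nonprofit; is located in Zone A (not: is located in the designated historic district) → General Business Permit not required.
(c) is a registered nonprofit; vehicles 28 ≤ 29 → Municipal License required.
(d) is located in Zone A; does not provide massage or bodywork services → Zone A Permit not required.
(e) operates outdoor seating on a public sidewalk → Sidewalk Use Certificate required.
(f) operates outdoor seating on a public sidewalk; vehicles 28 > 27 → exempt from Annual Certificate.
(g) vehicles 28 < 38; operates outdoor seating on a public sidewalk; is located in Zone A → Regulatory Registration required.
(h) is a registered nonprofit; is located in Zone A; offers valet parking → Annual Certificate required.
(i) operates outdoor seating on a public sidewalk; vehicles 28 > 6 → exempt from Annual Certificate.
(j) is a registered nonprofit (not: is a worker-owned cooperative) → Regulatory License not required.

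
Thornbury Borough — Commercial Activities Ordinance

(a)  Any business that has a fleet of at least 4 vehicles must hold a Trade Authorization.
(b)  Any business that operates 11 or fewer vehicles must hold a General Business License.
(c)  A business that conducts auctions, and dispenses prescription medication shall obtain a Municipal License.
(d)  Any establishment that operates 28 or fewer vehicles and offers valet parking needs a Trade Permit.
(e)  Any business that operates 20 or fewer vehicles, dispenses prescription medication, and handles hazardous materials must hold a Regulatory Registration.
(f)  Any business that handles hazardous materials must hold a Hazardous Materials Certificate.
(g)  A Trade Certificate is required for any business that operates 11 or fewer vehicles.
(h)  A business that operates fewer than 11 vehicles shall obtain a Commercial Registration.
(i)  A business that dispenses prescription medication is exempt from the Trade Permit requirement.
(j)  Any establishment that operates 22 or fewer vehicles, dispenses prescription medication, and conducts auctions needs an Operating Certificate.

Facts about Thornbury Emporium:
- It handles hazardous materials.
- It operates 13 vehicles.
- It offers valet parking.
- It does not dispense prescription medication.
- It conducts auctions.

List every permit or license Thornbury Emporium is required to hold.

(a) vehicles 13 ≥ 4 → Trade Authorization required.
(b) vehicles 13 > 11 → General Business License not required.
(c) conducts auctions; does not dispense prescription medication → Municipal License not required.
(d) vehicles 13 ≤ 28; offers valet parking → Trade Permit required.
(e) vehicles 13 ≤ 20; does not dispense prescription medication; handles hazardous materials → Regulatory Registration not required.
(f) handles hazardous materials → Hazardous Materials Certificate required.
(g) vehicles 13 > 11 → Trade Certificate not required.
(h) vehicles 13 ≥ 11 → Commercial Registration not required.
(i) does not dispense prescription medication → Trade Permit exemption does not apply.
(j) vehicles 13 ≤ 22; does not dispense prescription medication; conducts auctions → Operating Certificate not required.

Hazardous Materials Certificate, Trade Authorization, Trade Permit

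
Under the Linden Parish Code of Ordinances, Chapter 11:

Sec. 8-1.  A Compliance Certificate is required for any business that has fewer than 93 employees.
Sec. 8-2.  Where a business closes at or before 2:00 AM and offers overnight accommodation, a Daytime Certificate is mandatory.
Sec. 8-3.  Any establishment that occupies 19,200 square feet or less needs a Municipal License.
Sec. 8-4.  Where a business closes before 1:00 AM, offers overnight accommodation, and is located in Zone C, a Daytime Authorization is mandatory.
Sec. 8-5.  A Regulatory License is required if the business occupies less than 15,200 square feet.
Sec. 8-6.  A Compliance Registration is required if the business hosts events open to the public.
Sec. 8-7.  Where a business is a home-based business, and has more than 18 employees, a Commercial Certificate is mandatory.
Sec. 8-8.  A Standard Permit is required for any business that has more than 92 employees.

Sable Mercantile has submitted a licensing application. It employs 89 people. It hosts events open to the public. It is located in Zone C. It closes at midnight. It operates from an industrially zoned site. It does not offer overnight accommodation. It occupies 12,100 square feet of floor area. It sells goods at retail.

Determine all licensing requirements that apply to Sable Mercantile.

Sec. 8-1. employees 89 < 93 → Compliance Certificate required.
Sec. 8-2. closes midnight, at/before 2:00 AM; does not offer overnight accommodation → Daytime Certificate not required.
Sec. 8-3. floor area 12,100 square feet ≤ 19,200 square feet → Municipal License required.
Sec. 8-4. closes midnight, at/before 1:00 AM; does not offer overnight accommodation; is located in Zone C → Daytime Authorization not required.
Sec. 8-5. floor area 12,100 square feet < 15,200 square feet → Regulatory License required.
Sec. 8-6. hosts events open to the public → Compliance Registration required.
Sec. 8-7. operates from an industrially zoned site (not: is a home-based business); employees 89 > 18 → Commercial Certificate not required.
Sec. 8-8. employees 89 ≤ 92 → Standard Permit not required.

Compliance Certificate, Compliance Registration, Municipal License, Regulatory License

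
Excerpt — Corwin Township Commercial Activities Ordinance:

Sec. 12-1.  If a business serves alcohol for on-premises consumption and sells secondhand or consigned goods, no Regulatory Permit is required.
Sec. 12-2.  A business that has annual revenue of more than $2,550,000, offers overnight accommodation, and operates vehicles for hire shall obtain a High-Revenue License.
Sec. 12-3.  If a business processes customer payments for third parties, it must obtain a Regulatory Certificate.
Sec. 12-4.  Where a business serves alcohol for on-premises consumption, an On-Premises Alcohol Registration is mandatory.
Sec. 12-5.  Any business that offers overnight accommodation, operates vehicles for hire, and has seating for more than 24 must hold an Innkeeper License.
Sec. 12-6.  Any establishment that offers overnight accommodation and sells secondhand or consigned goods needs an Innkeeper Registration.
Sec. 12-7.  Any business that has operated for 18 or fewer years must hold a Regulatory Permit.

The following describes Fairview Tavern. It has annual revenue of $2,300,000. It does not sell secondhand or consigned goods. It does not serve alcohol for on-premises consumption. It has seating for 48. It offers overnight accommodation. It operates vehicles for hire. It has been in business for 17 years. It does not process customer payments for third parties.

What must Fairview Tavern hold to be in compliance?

Innkeeper License, Regulatory Permit

Sec. 12-1. does not serve alcohol for on-premises consumption; does not sell secondhand or consigned goods → Regulatory Permit exemption does not apply.
Sec. 12-2. revenue $2,300,000 ≤ $2,550,000; offers overnight accommodation; operates vehicles for hire → High-Revenue License not required.
Sec. 12-3. does not process customer payments for third parties → Regulatory Certificate not required.
Sec. 12-4. does not serve alcohol for on-premises consumption → On-Premises Alcohol Registration not required.
Sec. 12-5. offers overnight accommodation; operates vehicles for hire; seating 48 > 24 → Innkeeper License required.
Sec. 12-6. offers overnight accommodation; does not sell secondhand or consigned goods → Innkeeper Registration not required.
Sec. 12-7. years in business 17 ≤ 18 → Regulatory Permit required.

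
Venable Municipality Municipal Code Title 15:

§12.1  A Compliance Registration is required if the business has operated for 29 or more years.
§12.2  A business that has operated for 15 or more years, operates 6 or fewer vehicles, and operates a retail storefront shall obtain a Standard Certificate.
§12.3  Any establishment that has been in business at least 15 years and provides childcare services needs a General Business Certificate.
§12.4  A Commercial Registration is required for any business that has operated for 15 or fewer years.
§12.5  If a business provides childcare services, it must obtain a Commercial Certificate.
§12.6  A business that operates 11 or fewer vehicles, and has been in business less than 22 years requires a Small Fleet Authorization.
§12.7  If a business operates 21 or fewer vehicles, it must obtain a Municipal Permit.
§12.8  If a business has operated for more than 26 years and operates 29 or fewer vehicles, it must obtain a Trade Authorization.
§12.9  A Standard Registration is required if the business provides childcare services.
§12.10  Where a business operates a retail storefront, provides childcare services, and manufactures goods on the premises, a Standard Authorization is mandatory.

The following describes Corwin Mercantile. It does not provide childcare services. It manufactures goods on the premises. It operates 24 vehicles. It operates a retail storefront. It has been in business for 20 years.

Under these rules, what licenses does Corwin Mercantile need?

§12.1 years in business 20 < 29 → Compliance Registration not required.
§12.2 years in business 20 ≥ 15; vehicles 24 > 6; operates a retail storefront → Standard Certificate not required.
§12.3 years in business 20 ≥ 15; does not provide childcare services → General Business Certificate not required.
§12.4 years in business 20 > 15 → Commercial Registration not required.
§12.5 does not provide childcare services → Commercial Certificate not required.
§12.6 vehicles 24 > 11; years in business 20 < 22 → Small Fleet Authorization not required.
§12.7 vehicles 24 > 21 → Municipal Permit not required.
§12.8 years in business 20 ≤ 26; vehicles 24 ≤ 29 → Trade Authorization not required.
§12.9 does not provide childcare services → Standard Registration not required.
§12.10 operates a retail storefront; does not provide childcare services; manufactures goods on the premises → Standard Authorization not required.

None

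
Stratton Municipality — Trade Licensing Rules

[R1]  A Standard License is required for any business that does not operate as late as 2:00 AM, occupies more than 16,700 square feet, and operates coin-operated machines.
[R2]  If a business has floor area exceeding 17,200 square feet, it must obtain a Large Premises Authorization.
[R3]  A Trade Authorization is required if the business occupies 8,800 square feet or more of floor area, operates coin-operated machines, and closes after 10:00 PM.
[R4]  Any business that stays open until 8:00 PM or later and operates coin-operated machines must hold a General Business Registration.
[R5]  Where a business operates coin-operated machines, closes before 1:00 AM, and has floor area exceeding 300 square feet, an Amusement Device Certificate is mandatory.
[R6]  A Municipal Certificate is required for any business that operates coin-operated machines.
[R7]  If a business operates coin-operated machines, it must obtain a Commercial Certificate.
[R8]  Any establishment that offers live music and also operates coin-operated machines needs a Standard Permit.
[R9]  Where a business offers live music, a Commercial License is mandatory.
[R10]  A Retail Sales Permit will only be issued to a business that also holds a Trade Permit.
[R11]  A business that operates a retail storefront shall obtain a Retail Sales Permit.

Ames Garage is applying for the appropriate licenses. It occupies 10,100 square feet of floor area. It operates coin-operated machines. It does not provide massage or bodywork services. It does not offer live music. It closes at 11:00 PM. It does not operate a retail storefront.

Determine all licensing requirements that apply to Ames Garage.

Amusement Device Certificate, Commercial Certificate, General Business Registration, Municipal Certificate, Trade Authorization

[R1] closes 11:00 PM, at/before 2:00 AM; floor area 10,100 square feet ≤ 16,700 square feet; operates coin-operated machines → Standard License not required.
[R2] floor area 10,100 square feet ≤ 17,200 square feet → Large Premises Authorization not required.
[R3] floor area 10,100 square feet ≥ 8,800 square feet; operates coin-operated machines; closes 11:00 PM, after 10:00 PM → Trade Authorization required.
[R4] closes 11:00 PM, after 8:00 PM; operates coin-operated machines → General Business Registration required.
[R5] operates coin-operated machines; closes 11:00 PM, at/before 1:00 AM; floor area 10,100 square feet > 300 square feet → Amusement Device Certificate required.
[R6] operates coin-operated machines → Municipal Certificate required.
[R7] operates coin-operated machines → Commercial Certificate required.
[R8] does not offer live music; operates coin-operated machines → Standard Permit not required.
[R9] does not offer live music → Commercial License not required.
[R10] Retail Sales Permit is not required → no effect.
[R11] does not operate a retail storefront → Retail Sales Permit not required.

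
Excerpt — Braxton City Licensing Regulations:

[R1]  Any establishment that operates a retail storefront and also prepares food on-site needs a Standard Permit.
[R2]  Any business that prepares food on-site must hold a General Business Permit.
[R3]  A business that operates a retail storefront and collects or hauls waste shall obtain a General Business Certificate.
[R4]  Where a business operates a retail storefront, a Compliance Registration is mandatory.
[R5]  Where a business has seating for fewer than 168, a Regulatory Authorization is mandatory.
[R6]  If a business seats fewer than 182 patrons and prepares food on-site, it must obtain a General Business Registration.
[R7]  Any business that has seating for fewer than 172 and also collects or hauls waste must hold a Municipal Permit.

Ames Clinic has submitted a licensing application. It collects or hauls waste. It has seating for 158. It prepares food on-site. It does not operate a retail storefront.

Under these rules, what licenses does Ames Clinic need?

[R1] does not operate a retail storefront; prepares food on-site → Standard Permit not required.
[R2] prepares food on-site → General Business Permit required.
[R3] does not operate a retail storefront; collects or hauls waste → General Business Certificate not required.
[R4] does not operate a retail storefront → Compliance Registration not required.
[R5] seating 158 < 168 → Regulatory Authorization required.
[R6] seating 158 < 182; prepares food on-site → General Business Registration required.
[R7] seating 158 < 172; collects or hauls waste → Municipal Permit required.

General Business Permit, General Business Registration, Municipal Permit, Regulatory Authorization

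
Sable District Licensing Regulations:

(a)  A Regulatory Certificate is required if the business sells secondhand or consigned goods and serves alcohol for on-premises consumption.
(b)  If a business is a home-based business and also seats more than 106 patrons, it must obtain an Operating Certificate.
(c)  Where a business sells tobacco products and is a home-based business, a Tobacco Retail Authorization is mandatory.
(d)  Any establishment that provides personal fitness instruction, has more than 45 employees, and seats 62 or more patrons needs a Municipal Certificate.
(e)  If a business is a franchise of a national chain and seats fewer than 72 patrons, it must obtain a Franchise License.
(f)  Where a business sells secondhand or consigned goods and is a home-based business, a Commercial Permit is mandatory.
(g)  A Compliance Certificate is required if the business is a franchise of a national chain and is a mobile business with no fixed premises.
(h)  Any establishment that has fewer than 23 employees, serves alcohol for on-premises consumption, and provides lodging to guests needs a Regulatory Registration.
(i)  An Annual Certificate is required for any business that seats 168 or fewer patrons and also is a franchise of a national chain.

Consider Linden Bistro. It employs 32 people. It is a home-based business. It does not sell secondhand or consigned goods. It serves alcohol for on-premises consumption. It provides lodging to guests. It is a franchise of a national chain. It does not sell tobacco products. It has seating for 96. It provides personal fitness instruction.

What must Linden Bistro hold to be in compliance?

Annual Certificate

(a) does not sell secondhand or consigned goods; serves alcohol for on-premises consumption → Regulatory Certificate not required.
(b) is a home-based business; seating 96 ≤ 106 → Operating Certificate not required.
(c) does not sell tobacco products; is a home-based business → Tobacco Retail Authorization not required.
(d) provides personal fitness instruction; employees 32 ≤ 45; seating 96 ≥ 62 → Municipal Certificate not required.
(e) is a franchise of a national chain; seating 96 ≥ 72 → Franchise License not required.
(f) does not sell secondhand or consigned goods; is a home-based business → Commercial Permit not required.
(g) is a franchise of a national chain; is a home-based business (not: is a mobile business with no fixed premises) → Compliance Certificate not required.
(h) employees 32 ≥ 23; serves alcohol for on-premises consumption; provides lodging to guests → Regulatory Registration not required.
(i) seating 96 ≤ 168; is a franchise of a national chain → Annual Certificate required.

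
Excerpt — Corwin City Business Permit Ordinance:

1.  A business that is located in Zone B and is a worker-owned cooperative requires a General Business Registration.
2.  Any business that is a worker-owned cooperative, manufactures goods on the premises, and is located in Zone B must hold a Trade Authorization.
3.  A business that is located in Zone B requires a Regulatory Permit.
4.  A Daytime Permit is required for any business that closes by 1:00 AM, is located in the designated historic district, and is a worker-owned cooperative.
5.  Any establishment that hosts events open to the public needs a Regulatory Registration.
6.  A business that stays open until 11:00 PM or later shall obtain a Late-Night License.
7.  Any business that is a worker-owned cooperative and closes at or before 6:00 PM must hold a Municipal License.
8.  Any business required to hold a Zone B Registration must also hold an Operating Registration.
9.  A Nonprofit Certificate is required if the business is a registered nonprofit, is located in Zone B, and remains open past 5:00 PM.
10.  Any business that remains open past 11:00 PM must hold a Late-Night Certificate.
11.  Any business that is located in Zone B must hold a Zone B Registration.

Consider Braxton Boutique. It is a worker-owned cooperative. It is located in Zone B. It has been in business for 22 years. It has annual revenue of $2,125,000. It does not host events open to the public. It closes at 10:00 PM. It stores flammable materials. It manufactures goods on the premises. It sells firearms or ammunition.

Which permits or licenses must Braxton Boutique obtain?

General Business Registration, Operating Registration, Regulatory Permit, Trade Authorization, Zone B Registration

1. is located in Zone B; is a worker-owned cooperative → General Business Registration required.
2. is a worker-owned cooperative; manufactures goods on the premises; is located in Zone B → Trade Authorization required.
3. is located in Zone B → Regulatory Permit required.
4. closes 10:00 PM, at/before 1:00 AM; is located in Zone B (not: is located in the designated historic district); is a worker-owned cooperative → Daytime Permit not required.
5. does not host events open to the public → Regulatory Registration not required.
6. closes 10:00 PM, at/before 11:00 PM → Late-Night License not required.
7. is a worker-owned cooperative; closes 10:00 PM, after 6:00 PM → Municipal License not required.
8. Zone B Registration is required → Operating Registration also required.
9. is a worker-owned cooperative (not: is a registered nonprofit); is located in Zone B; closes 10:00 PM, after 5:00 PM → Nonprofit Certificate not required.
10. closes 10:00 PM, at/before 11:00 PM → Late-Night Certificate not required.
11. is located in Zone B → Zone B Registration required.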